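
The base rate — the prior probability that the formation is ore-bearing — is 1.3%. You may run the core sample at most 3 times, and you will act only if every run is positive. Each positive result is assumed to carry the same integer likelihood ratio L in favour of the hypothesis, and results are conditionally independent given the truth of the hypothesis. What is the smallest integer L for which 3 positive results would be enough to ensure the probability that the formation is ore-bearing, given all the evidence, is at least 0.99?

Prior odds = 0.013/0.987 = 13/987.
Target odds = 0.99/0.01 = 99.
Need L³ ≥ 99 ÷ (13/987) = 97713/13.
19³ = 6859 < 97713/13 ≤ 8000 = 20³, so L = 20.

20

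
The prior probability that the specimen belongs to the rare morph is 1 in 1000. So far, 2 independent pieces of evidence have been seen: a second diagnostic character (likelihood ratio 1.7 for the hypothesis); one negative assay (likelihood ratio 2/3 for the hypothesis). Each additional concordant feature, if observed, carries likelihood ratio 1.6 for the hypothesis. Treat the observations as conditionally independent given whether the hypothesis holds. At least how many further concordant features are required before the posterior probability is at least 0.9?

20

Prior odds = 0.001/0.999 = 1/999.
Combined Bayes factor of the evidence already in hand = 1.7 × (2/3) = 17/15.
Odds after that evidence = (1/999) × 17/15 = 17/14985.
Target odds = 0.9/0.1 = 9.
Need 1.6ⁿ ≥ 9 ÷ (17/14985) = 134865/17.
1.6¹⁹ ≈7555.79 falls short of 134865/17 but 1.6²⁰ ≈12089.3 reaches it, so n = 20.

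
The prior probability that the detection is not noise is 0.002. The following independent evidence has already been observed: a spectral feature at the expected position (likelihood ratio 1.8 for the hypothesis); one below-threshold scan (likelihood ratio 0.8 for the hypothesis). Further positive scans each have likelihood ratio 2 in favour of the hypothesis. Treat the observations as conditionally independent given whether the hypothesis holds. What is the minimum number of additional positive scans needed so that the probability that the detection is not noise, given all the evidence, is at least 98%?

15

Prior odds = 0.002/0.998 = 1/499.
Combined Bayes factor of the evidence already in hand = 1.8 × 0.8 = 1.44.
Odds after that evidence = (1/499) × 1.44 = 36/12475.
Target odds = 0.98/0.02 = 49.
Need 2ⁿ ≥ 49 ÷ (36/12475) = 611275/36.
2¹⁴ = 16384 falls short of 611275/36 but 2¹⁵ = 32768 reaches it, so n = 15.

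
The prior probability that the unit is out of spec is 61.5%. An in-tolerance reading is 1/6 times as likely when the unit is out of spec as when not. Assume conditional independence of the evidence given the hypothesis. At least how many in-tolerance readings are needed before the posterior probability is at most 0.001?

5

Prior odds: 0.615 ÷ 0.385 = 123/77.
Likelihood ratio per in-tolerance reading = 1/6.
Target posterior odds = 0.001/0.999 = 1/999.
Need (123/77) × (1/6)ⁿ ≤ 1/999, i.e. (1/6)ⁿ ≤ 77/122877.
(1/6)⁴ = 1/1296 is still above 77/122877 but (1/6)⁵ = 1/7776 is at or below it, so n = 5.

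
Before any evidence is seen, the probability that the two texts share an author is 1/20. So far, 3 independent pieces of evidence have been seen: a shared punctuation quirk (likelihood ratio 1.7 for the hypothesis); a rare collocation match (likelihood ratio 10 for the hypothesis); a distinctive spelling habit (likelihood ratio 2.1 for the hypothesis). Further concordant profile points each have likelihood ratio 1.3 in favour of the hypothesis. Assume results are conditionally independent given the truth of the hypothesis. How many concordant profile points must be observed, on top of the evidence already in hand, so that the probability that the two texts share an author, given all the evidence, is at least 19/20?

9

Prior odds = 0.05/0.95 = 1/19.
Combined Bayes factor of the evidence already in hand = 1.7 × 10 × 2.1 = 35.7.
Odds after that evidence = (1/19) × 35.7 = 357/190.
Target odds = 0.95/0.05 = 19.
Need 1.3ⁿ ≥ 19 ÷ (357/190) = 3610/357.
1.3⁸ = 815730721/100000000 falls short of 3610/357 but 1.3⁹ ≈10.6045 reaches it, so n = 9.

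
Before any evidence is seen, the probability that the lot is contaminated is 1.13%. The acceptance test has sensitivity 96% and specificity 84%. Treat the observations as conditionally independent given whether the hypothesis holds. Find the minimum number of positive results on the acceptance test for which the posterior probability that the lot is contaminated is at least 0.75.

Prior odds = 0.0113/0.9887 = 113/9887.
False-positive rate = 1 − 0.84 = 0.16; likelihood ratio of a positive = 0.96/0.16 = 6.
Target odds: 0.75 ÷ 0.25 = 3.
Require 6ⁿ ≥ 3 ÷ (113/9887) = 29661/113.
6³ = 216 falls short of 29661/113 but 6⁴ = 1296 reaches it, so n = 4.

4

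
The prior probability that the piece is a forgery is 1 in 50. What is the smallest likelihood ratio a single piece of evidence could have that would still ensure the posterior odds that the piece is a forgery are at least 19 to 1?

931

Prior odds = 0.02/0.98 = 1/49.
Target odds = 19.
Required Bayes factor = 19 ÷ (1/49) = 931.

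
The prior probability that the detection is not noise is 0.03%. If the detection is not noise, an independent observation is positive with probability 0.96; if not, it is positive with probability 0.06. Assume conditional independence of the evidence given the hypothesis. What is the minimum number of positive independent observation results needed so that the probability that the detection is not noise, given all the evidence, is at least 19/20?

4

Prior odds: 0.0003 ÷ 0.9997 = 3/9997.
Likelihood ratio of a positive = 0.96/0.06 = 16.
Target odds: 0.95 ÷ 0.05 = 19.
Need (3/9997) × 16ⁿ ≥ 19, i.e. 16ⁿ ≥ 189943/3.
16³ = 4096 falls short of 189943/3 but 16⁴ = 65536 reaches it, so n = 4.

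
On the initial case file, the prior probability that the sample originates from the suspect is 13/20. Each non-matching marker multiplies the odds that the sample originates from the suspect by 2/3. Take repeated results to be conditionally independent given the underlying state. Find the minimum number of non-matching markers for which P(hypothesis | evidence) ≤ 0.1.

Prior odds: 0.65 ÷ 0.35 = 13/7.
Likelihood ratio per non-matching marker = 2/3.
Target odds: 0.1 ÷ 0.9 = 1/9.
Require (2/3)ⁿ ≤ 1/9 ÷ (13/7) = 7/117.
(2/3)⁶ = 64/729 is still above 7/117 but (2/3)⁷ = 128/2187 is at or below it, so n = 7.

7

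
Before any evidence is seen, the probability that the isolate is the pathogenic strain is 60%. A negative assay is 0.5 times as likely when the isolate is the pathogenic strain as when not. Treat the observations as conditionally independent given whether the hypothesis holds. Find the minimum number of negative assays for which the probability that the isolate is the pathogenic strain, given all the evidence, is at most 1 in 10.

4

Prior odds = 0.6/0.4 = 1.5.
Likelihood ratio per negative assay = 0.5.
Target posterior odds = 0.1/0.9 = 1/9.
Require 0.5ⁿ ≤ 1/9 ÷ 1.5 = 2/27.
0.5³ = 0.125 is still above 2/27 but 0.5⁴ = 0.0625 is at or below it, so n = 4.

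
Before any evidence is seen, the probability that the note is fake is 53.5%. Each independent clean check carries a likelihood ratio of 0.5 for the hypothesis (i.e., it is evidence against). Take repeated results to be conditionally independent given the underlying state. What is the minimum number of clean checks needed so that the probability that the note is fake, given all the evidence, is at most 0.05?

5

Prior odds: 0.535 ÷ 0.465 = 107/93.
Likelihood ratio per clean check = 0.5.
Target posterior odds = 0.05/0.95 = 1/19.
Require 0.5ⁿ ≤ 1/19 ÷ (107/93) = 93/2033.
0.5⁴ = 0.0625 is still above 93/2033 but 0.5⁵ = 0.03125 is at or below it, so n = 5.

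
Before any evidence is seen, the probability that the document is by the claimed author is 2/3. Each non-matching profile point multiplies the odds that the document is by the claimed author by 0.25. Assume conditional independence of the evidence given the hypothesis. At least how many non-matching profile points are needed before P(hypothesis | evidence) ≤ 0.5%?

5

Prior odds: (2/3) ÷ (1/3) = 2.
Likelihood ratio per non-matching profile point = 0.25.
Target posterior odds = 0.005/0.995 = 1/199.
Require 0.25ⁿ ≤ 1/199 ÷ 2 = 1/398.
0.25⁴ = 0.00390625 is still above 1/398 but 0.25⁵ = 1/1024 is at or below it, so n = 5.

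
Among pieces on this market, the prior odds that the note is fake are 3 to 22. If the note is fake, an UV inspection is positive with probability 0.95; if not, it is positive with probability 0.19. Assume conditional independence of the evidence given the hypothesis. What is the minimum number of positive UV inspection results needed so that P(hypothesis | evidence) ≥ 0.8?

Prior odds = 3/22.
Likelihood ratio of a positive = 0.95/0.19 = 5.
Target posterior odds = 0.8/0.2 = 4.
Need (3/22) × 5ⁿ ≥ 4, i.e. 5ⁿ ≥ 88/3.
5² = 25 falls short of 88/3 but 5³ = 125 reaches it, so n = 3.

3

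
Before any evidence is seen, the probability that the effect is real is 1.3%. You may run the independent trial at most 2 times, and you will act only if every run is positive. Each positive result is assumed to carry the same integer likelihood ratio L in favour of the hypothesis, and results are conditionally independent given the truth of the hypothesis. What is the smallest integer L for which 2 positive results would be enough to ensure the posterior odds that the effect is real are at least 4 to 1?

18

Prior odds = 0.013/0.987 = 13/987.
Target odds = 4.
Need L² ≥ 4 ÷ (13/987) = 3948/13.
17² = 289 < 3948/13 ≤ 324 = 18², so L = 18.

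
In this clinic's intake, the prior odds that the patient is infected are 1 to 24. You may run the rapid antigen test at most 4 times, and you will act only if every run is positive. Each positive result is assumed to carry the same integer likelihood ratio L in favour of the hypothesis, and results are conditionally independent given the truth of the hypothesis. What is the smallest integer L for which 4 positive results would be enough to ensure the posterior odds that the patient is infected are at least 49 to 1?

6

Prior odds = 1/24.
Target odds = 49.
Need L⁴ ≥ 49 ÷ (1/24) = 1176.
5⁴ = 625 < 1176 ≤ 1296 = 6⁴, so L = 6.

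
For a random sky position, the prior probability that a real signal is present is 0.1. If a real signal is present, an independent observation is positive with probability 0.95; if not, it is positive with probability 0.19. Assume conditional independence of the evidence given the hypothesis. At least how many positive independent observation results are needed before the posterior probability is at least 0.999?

6

Prior odds = 0.1/0.9 = 1/9.
Likelihood ratio of a positive = 0.95/0.19 = 5.
Target posterior odds = 0.999/0.001 = 999.
Require 5ⁿ ≥ 999 ÷ (1/9) = 8991.
5⁵ = 3125 falls short of 8991 but 5⁶ = 15625 reaches it, so n = 6.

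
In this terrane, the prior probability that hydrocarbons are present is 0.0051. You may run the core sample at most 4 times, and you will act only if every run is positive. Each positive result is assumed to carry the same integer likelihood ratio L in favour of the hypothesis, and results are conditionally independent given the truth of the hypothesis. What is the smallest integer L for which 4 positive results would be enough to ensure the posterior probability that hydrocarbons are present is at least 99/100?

Prior odds = 0.0051/0.9949 = 51/9949.
Target odds = 0.99/0.01 = 99.
Need L⁴ ≥ 99 ÷ (51/9949) = 328317/17.
11⁴ = 14641 < 328317/17 ≤ 20736 = 12⁴, so L = 12.

12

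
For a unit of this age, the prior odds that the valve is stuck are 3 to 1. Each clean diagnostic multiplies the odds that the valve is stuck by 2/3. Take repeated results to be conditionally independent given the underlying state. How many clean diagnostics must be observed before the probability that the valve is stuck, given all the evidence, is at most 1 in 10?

9

Prior odds = 3.
Likelihood ratio per clean diagnostic = 2/3.
Target posterior odds = 0.1/0.9 = 1/9.
Require (2/3)ⁿ ≤ 1/9 ÷ 3 = 1/27.
(2/3)⁸ = 256/6561 is still above 1/27 but (2/3)⁹ = 512/19683 is at or below it, so n = 9.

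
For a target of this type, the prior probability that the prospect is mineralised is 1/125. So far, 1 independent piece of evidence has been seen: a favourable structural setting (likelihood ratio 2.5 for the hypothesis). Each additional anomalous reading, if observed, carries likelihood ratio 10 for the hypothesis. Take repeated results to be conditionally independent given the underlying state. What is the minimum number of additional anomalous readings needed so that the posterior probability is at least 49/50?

Prior odds = 0.008/0.992 = 1/124.
Bayes factor of the evidence already in hand = 2.5.
Odds after that evidence = (1/124) × 2.5 = 5/248.
Target odds = 0.98/0.02 = 49.
Need 10ⁿ ≥ 49 ÷ (5/248) = 2430.4.
10³ = 1000 falls short of 2430.4 but 10⁴ = 10000 reaches it, so n = 4.

4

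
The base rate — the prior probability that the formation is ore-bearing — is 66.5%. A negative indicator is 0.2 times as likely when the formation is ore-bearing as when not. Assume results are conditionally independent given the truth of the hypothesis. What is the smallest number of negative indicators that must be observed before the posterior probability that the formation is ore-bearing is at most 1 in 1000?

Prior odds: 0.665 ÷ 0.335 = 133/67.
Likelihood ratio per negative indicator = 0.2.
Target posterior odds = 0.001/0.999 = 1/999.
Require 0.2ⁿ ≤ 1/999 ÷ (133/67) = 67/132867.
0.2⁴ = 0.0016 is still above 67/132867 but 0.2⁵ = 0.00032 is at or below it, so n = 5.

5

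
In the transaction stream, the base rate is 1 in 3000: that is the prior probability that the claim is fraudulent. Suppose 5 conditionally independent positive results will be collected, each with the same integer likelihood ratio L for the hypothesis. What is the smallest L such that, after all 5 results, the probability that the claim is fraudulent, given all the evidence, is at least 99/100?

13

Prior odds = (1/3000)/(2999/3000) = 1/2999.
Target odds = 0.99/0.01 = 99.
Need L⁵ ≥ 99 ÷ (1/2999) = 296901.
12⁵ = 248832 < 296901 ≤ 371293 = 13⁵, so L = 13.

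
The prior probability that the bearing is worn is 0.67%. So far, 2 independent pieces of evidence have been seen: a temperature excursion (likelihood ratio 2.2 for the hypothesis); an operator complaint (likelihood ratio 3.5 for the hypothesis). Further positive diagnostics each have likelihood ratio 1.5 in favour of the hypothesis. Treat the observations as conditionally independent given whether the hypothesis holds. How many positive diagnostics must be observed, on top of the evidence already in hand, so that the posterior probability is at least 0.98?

Prior odds = 0.0067/0.9933 = 67/9933.
Combined Bayes factor of the evidence already in hand = 2.2 × 3.5 = 7.7.
Odds after that evidence = (67/9933) × 7.7 = 67/1290.
Target odds = 0.98/0.02 = 49.
Need 1.5ⁿ ≥ 49 ÷ (67/1290) = 63210/67.
1.5¹⁶ = 43046721/65536 falls short of 63210/67 but 1.5¹⁷ = 129140163/131072 reaches it, so n = 17.

17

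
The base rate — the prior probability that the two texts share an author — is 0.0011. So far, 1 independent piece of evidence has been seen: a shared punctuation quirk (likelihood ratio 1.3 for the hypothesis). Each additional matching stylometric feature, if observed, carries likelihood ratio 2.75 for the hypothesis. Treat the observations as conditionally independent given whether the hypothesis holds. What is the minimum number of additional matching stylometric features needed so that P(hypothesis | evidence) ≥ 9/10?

9

Prior odds = 0.0011/0.9989 = 11/9989.
Bayes factor of the evidence already in hand = 1.3.
Odds after that evidence = (11/9989) × 1.3 = 143/99890.
Target odds = 0.9/0.1 = 9.
Need 2.75ⁿ ≥ 9 ÷ (143/99890) = 899010/143.
2.75⁸ = 214358881/65536 falls short of 899010/143 but 2.75⁹ ≈8994.86 reaches it, so n = 9.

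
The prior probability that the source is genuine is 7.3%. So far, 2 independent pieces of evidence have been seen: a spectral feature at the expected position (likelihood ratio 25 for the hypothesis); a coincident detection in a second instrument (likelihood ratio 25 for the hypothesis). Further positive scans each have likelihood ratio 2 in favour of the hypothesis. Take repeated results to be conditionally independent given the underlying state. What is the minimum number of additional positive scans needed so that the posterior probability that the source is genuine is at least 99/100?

Prior odds = 0.073/0.927 = 73/927.
Combined Bayes factor of the evidence already in hand = 25 × 25 = 625.
Odds after that evidence = (73/927) × 625 = 45625/927.
Target odds = 0.99/0.01 = 99.
Need 2ⁿ ≥ 99 ÷ (45625/927) = 91773/45625.
2¹ = 2 falls short of 91773/45625 but 2² = 4 reaches it, so n = 2.

2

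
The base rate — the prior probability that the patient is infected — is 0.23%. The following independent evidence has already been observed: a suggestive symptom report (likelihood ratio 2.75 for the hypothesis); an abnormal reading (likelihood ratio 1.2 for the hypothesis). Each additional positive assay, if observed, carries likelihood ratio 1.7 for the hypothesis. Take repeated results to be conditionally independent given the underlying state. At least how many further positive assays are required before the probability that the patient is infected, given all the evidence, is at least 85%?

13

Prior odds = 0.0023/0.9977 = 23/9977.
Combined Bayes factor of the evidence already in hand = 2.75 × 1.2 = 3.3.
Odds after that evidence = (23/9977) × 3.3 = 69/9070.
Target odds = 0.85/0.15 = 17/3.
Need 1.7ⁿ ≥ 17/3 ÷ (69/9070) = 154190/207.
1.7¹² ≈582.622 falls short of 154190/207 but 1.7¹³ ≈990.458 reaches it, so n = 13.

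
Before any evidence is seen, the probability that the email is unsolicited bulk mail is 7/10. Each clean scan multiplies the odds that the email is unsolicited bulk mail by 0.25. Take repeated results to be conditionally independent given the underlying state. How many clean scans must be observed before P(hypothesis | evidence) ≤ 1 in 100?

4

Prior odds = 0.7/0.3 = 7/3.
Likelihood ratio per clean scan = 0.25.
Target odds: 0.01 ÷ 0.99 = 1/99.
Need (7/3) × 0.25ⁿ ≤ 1/99, i.e. 0.25ⁿ ≤ 1/231.
0.25³ = 0.015625 is still above 1/231 but 0.25⁴ = 0.00390625 is at or below it, so n = 4.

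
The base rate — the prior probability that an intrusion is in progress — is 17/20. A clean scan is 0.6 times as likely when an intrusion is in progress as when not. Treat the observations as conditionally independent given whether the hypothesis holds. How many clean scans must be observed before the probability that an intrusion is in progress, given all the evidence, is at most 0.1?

8

Prior odds = 0.85/0.15 = 17/3.
Likelihood ratio per clean scan = 0.6.
Target odds: 0.1 ÷ 0.9 = 1/9.
Require 0.6ⁿ ≤ 1/9 ÷ (17/3) = 1/51.
0.6⁷ = 2187/78125 is still above 1/51 but 0.6⁸ = 6561/390625 is at or below it, so n = 8.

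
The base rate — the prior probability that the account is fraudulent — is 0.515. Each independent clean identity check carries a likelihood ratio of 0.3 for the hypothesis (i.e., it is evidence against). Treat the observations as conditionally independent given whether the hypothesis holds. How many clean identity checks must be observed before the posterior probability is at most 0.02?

Prior odds: 0.515 ÷ 0.485 = 103/97.
Likelihood ratio per clean identity check = 0.3.
Target posterior odds = 0.02/0.98 = 1/49.
Require 0.3ⁿ ≤ 1/49 ÷ (103/97) = 97/5047.
0.3³ = 0.027 is still above 97/5047 but 0.3⁴ = 0.0081 is at or below it, so n = 4.

4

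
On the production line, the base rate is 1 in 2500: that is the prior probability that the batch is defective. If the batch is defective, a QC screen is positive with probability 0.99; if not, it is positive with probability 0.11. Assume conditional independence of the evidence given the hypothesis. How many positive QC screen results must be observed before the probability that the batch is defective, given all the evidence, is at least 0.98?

6

Prior odds: 0.0004 ÷ 0.9996 = 1/2499.
Likelihood ratio of a positive = 0.99/0.11 = 9.
Target odds: 0.98 ÷ 0.02 = 49.
Need (1/2499) × 9ⁿ ≥ 49, i.e. 9ⁿ ≥ 122451.
9⁵ = 59049 falls short of 122451 but 9⁶ = 531441 reaches it, so n = 6.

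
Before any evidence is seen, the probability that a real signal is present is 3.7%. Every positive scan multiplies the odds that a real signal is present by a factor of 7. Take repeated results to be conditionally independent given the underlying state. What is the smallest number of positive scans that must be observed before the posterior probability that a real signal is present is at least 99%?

Prior odds: 0.037 ÷ 0.963 = 37/963.
Likelihood ratio per positive scan = 7.
Target posterior odds = 0.99/0.01 = 99.
Need (37/963) × 7ⁿ ≥ 99, i.e. 7ⁿ ≥ 95337/37.
7⁴ = 2401 falls short of 95337/37 but 7⁵ = 16807 reaches it, so n = 5.

5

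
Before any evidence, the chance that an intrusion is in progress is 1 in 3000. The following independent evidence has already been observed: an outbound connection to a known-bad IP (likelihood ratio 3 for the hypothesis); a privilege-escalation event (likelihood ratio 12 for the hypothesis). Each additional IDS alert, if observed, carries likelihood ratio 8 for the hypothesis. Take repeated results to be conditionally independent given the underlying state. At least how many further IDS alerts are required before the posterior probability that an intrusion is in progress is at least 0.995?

Prior odds = (1/3000)/(2999/3000) = 1/2999.
Combined Bayes factor of the evidence already in hand = 3 × 12 = 36.
Odds after that evidence = (1/2999) × 36 = 36/2999.
Target odds = 0.995/0.005 = 199.
Need 8ⁿ ≥ 199 ÷ (36/2999) = 596801/36.
8⁴ = 4096 falls short of 596801/36 but 8⁵ = 32768 reaches it, so n = 5.

5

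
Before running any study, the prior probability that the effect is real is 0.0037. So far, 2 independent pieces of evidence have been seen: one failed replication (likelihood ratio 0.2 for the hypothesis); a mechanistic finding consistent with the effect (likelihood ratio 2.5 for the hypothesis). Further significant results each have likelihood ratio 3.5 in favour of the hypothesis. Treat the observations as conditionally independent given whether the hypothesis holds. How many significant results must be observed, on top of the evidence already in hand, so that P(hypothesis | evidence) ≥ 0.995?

10

Prior odds = 0.0037/0.9963 = 37/9963.
Combined Bayes factor of the evidence already in hand = 0.2 × 2.5 = 0.5.
Odds after that evidence = (37/9963) × 0.5 = 37/19926.
Target odds = 0.995/0.005 = 199.
Need 3.5ⁿ ≥ 199 ÷ (37/19926) = 3965274/37.
3.5⁹ = 40353607/512 falls short of 3965274/37 but 3.5¹⁰ = 282475249/1024 reaches it, so n = 10.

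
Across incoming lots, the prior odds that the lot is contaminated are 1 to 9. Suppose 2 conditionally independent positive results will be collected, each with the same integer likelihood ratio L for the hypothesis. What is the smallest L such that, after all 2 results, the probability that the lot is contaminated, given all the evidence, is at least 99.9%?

95

Prior odds = 1/9.
Target odds = 0.999/0.001 = 999.
Need L² ≥ 999 ÷ (1/9) = 8991.
94² = 8836 < 8991 ≤ 9025 = 95², so L = 95.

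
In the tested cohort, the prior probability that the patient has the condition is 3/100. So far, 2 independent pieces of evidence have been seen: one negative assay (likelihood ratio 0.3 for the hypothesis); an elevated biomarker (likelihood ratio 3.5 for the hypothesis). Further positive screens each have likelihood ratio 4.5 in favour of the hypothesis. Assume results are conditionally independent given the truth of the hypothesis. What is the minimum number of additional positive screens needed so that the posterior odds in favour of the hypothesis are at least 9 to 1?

4

Prior odds = 0.03/0.97 = 3/97.
Combined Bayes factor of the evidence already in hand = 0.3 × 3.5 = 1.05.
Odds after that evidence = (3/97) × 1.05 = 63/1940.
Target odds = 9.
Need 4.5ⁿ ≥ 9 ÷ (63/1940) = 1940/7.
4.5³ = 91.125 falls short of 1940/7 but 4.5⁴ = 410.0625 reaches it, so n = 4.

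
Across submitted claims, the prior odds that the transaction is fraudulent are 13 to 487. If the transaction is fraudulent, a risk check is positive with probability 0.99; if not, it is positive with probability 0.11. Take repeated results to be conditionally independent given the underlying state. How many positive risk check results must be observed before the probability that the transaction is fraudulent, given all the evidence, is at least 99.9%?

5

Prior odds = 13/487.
Likelihood ratio of a positive = 0.99/0.11 = 9.
Target posterior odds = 0.999/0.001 = 999.
Need (13/487) × 9ⁿ ≥ 999, i.e. 9ⁿ ≥ 486513/13.
9⁴ = 6561 falls short of 486513/13 but 9⁵ = 59049 reaches it, so n = 5.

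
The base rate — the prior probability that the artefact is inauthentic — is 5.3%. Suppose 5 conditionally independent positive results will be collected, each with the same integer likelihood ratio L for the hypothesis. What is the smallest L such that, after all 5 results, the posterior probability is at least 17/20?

Prior odds = 0.053/0.947 = 53/947.
Target odds = 0.85/0.15 = 17/3.
Need L⁵ ≥ 17/3 ÷ (53/947) = 16099/159.
2⁵ = 32 < 16099/159 ≤ 243 = 3⁵, so L = 3.

3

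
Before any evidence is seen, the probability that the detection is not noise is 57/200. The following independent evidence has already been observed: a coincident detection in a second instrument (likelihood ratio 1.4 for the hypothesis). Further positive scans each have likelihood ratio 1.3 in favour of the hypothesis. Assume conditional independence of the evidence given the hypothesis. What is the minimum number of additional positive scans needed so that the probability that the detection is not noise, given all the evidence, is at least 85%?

Prior odds = 0.285/0.715 = 57/143.
Bayes factor of the evidence already in hand = 1.4.
Odds after that evidence = (57/143) × 1.4 = 399/715.
Target odds = 0.85/0.15 = 17/3.
Need 1.3ⁿ ≥ 17/3 ÷ (399/715) = 12155/1197.
1.3⁸ = 815730721/100000000 falls short of 12155/1197 but 1.3⁹ ≈10.6045 reaches it, so n = 9.

9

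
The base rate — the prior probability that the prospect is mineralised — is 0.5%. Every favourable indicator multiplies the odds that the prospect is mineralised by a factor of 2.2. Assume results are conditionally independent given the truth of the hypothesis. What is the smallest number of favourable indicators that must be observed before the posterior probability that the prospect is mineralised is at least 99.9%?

Prior odds: 0.005 ÷ 0.995 = 1/199.
Likelihood ratio per favourable indicator = 2.2.
Target posterior odds = 0.999/0.001 = 999.
Need (1/199) × 2.2ⁿ ≥ 999, i.e. 2.2ⁿ ≥ 198801.
2.2¹⁵ ≈136880 falls short of 198801 but 2.2¹⁶ ≈301136 reaches it, so n = 16.

16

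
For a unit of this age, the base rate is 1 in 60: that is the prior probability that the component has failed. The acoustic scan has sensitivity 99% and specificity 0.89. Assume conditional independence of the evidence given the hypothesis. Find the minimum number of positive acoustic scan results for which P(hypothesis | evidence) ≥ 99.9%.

Prior odds = (1/60)/(59/60) = 1/59.
False-positive rate = 1 − 0.89 = 0.11; likelihood ratio of a positive = 0.99/0.11 = 9.
Target odds: 0.999 ÷ 0.001 = 999.
Need (1/59) × 9ⁿ ≥ 999, i.e. 9ⁿ ≥ 58941.
9⁴ = 6561 falls short of 58941 but 9⁵ = 59049 reaches it, so n = 5.

5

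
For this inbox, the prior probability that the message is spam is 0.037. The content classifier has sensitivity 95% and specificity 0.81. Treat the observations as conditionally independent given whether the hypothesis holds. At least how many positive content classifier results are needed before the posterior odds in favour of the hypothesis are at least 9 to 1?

Prior odds = 0.037/0.963 = 37/963.
False-positive rate = 1 − 0.81 = 0.19; likelihood ratio of a positive = 0.95/0.19 = 5.
Target odds = 9.
Need (37/963) × 5ⁿ ≥ 9, i.e. 5ⁿ ≥ 8667/37.
5³ = 125 falls short of 8667/37 but 5⁴ = 625 reaches it, so n = 4.

4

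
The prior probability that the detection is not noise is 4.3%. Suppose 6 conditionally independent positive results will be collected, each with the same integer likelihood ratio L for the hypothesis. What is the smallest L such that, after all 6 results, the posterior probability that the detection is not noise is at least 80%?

3

Prior odds = 0.043/0.957 = 43/957.
Target odds = 0.8/0.2 = 4.
Need L⁶ ≥ 4 ÷ (43/957) = 3828/43.
2⁶ = 64 < 3828/43 ≤ 729 = 3⁶, so L = 3.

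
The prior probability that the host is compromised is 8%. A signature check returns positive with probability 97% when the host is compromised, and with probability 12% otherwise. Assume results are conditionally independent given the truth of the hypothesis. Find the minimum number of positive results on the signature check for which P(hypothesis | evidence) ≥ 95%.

3

Prior odds = 0.08/0.92 = 2/23.
Likelihood ratio of a positive result = 0.97/0.12 = 97/12.
Target posterior odds = 0.95/0.05 = 19.
Need (2/23) × (97/12)ⁿ ≥ 19, i.e. (97/12)ⁿ ≥ 218.5.
(97/12)² = 9409/144 falls short of 218.5 but (97/12)³ = 912673/1728 reaches it, so n = 3.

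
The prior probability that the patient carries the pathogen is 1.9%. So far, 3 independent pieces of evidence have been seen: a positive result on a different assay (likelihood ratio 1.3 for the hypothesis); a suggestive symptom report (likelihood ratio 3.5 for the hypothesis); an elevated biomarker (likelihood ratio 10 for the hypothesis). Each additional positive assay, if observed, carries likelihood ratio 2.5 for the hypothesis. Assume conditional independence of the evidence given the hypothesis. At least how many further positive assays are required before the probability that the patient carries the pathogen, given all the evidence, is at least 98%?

Prior odds = 0.019/0.981 = 19/981.
Combined Bayes factor of the evidence already in hand = 1.3 × 3.5 × 10 = 45.5.
Odds after that evidence = (19/981) × 45.5 = 1729/1962.
Target odds = 0.98/0.02 = 49.
Need 2.5ⁿ ≥ 49 ÷ (1729/1962) = 13734/247.
2.5⁴ = 39.0625 falls short of 13734/247 but 2.5⁵ = 97.65625 reaches it, so n = 5.

5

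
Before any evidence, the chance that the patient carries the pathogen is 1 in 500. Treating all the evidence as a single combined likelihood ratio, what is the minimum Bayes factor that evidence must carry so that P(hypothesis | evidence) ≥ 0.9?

4491

Prior odds = 0.002/0.998 = 1/499.
Target odds = 0.9/0.1 = 9.
Required Bayes factor = 9 ÷ (1/499) = 4491.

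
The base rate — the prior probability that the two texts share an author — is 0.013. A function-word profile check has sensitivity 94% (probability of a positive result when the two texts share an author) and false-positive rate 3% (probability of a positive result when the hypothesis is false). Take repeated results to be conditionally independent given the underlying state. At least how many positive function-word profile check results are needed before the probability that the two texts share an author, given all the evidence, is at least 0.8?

2

Prior odds = 0.013/0.987 = 13/987.
Likelihood ratio of a positive result = 0.94/0.03 = 94/3.
Target odds: 0.8 ÷ 0.2 = 4.
Need (13/987) × (94/3)ⁿ ≥ 4, i.e. (94/3)ⁿ ≥ 3948/13.
(94/3)¹ = 94/3 falls short of 3948/13 but (94/3)² = 8836/9 reaches it, so n = 2.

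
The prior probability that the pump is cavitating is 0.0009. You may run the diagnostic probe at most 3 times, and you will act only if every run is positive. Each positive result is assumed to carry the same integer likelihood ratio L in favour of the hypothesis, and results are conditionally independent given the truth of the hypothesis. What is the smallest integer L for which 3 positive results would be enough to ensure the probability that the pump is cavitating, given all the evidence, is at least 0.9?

22

Prior odds = 0.0009/0.9991 = 9/9991.
Target odds = 0.9/0.1 = 9.
Need L³ ≥ 9 ÷ (9/9991) = 9991.
21³ = 9261 < 9991 ≤ 10648 = 22³, so L = 22.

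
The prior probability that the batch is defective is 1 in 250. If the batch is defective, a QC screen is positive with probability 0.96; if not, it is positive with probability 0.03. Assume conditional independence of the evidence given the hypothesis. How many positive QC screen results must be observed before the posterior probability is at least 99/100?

Prior odds: 0.004 ÷ 0.996 = 1/249.
Likelihood ratio of a positive = 0.96/0.03 = 32.
Target odds: 0.99 ÷ 0.01 = 99.
Need (1/249) × 32ⁿ ≥ 99, i.e. 32ⁿ ≥ 24651.
32² = 1024 falls short of 24651 but 32³ = 32768 reaches it, so n = 3.

3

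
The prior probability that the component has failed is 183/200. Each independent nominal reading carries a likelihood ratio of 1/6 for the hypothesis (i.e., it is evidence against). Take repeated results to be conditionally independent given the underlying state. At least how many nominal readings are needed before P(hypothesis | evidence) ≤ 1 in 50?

4

Prior odds: 0.915 ÷ 0.085 = 183/17.
Likelihood ratio per nominal reading = 1/6.
Target odds: 0.02 ÷ 0.98 = 1/49.
Require (1/6)ⁿ ≤ 1/49 ÷ (183/17) = 17/8967.
(1/6)³ = 1/216 is still above 17/8967 but (1/6)⁴ = 1/1296 is at or below it, so n = 4.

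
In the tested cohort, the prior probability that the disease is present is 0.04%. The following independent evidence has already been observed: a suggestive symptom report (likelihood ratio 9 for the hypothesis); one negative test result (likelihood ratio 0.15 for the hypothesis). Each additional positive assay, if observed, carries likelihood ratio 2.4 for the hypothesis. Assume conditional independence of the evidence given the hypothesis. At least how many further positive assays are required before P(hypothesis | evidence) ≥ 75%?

Prior odds = 0.0004/0.9996 = 1/2499.
Combined Bayes factor of the evidence already in hand = 9 × 0.15 = 1.35.
Odds after that evidence = (1/2499) × 1.35 = 9/16660.
Target odds = 0.75/0.25 = 3.
Need 2.4ⁿ ≥ 3 ÷ (9/16660) = 16660/3.
2.4⁹ ≈2641.81 falls short of 16660/3 but 2.4¹⁰ ≈6340.34 reaches it, so n = 10.

10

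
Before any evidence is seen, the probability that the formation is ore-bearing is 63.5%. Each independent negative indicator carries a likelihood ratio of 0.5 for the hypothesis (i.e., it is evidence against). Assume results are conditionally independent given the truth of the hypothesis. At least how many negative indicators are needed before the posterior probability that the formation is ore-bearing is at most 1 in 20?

Prior odds = 0.635/0.365 = 127/73.
Likelihood ratio per negative indicator = 0.5.
Target posterior odds = 0.05/0.95 = 1/19.
Require 0.5ⁿ ≤ 1/19 ÷ (127/73) = 73/2413.
0.5⁵ = 0.03125 is still above 73/2413 but 0.5⁶ = 0.015625 is at or below it, so n = 6.

6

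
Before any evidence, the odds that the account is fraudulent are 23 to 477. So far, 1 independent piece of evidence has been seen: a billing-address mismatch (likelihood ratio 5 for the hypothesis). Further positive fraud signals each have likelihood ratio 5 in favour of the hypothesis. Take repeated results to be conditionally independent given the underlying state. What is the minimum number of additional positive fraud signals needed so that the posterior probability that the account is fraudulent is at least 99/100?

4

Prior odds = 23/477.
Bayes factor of the evidence already in hand = 5.
Odds after that evidence = (23/477) × 5 = 115/477.
Target odds = 0.99/0.01 = 99.
Need 5ⁿ ≥ 99 ÷ (115/477) = 47223/115.
5³ = 125 falls short of 47223/115 but 5⁴ = 625 reaches it, so n = 4.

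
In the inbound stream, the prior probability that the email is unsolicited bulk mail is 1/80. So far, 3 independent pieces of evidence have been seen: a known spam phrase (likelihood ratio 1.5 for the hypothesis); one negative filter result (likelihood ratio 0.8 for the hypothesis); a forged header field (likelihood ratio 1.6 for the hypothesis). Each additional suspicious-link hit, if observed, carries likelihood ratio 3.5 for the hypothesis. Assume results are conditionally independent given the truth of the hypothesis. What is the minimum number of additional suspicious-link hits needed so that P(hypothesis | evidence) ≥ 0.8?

5

Prior odds = 0.0125/0.9875 = 1/79.
Combined Bayes factor of the evidence already in hand = 1.5 × 0.8 × 1.6 = 1.92.
Odds after that evidence = (1/79) × 1.92 = 48/1975.
Target odds = 0.8/0.2 = 4.
Need 3.5ⁿ ≥ 4 ÷ (48/1975) = 1975/12.
3.5⁴ = 150.0625 falls short of 1975/12 but 3.5⁵ = 525.21875 reaches it, so n = 5.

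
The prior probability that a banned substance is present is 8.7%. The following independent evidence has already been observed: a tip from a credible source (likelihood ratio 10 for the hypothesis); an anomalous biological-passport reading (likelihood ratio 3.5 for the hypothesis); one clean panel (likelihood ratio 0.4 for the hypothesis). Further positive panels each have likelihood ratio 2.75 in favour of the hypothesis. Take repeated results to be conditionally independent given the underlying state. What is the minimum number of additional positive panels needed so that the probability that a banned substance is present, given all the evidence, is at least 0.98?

Prior odds = 0.087/0.913 = 87/913.
Combined Bayes factor of the evidence already in hand = 10 × 3.5 × 0.4 = 14.
Odds after that evidence = (87/913) × 14 = 1218/913.
Target odds = 0.98/0.02 = 49.
Need 2.75ⁿ ≥ 49 ÷ (1218/913) = 6391/174.
2.75³ = 20.796875 falls short of 6391/174 but 2.75⁴ = 57.19140625 reaches it, so n = 4.

4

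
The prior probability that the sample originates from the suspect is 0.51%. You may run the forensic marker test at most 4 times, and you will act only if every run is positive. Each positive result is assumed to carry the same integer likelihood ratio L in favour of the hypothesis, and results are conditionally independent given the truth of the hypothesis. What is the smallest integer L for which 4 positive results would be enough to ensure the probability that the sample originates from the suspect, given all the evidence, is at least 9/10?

7

Prior odds = 0.0051/0.9949 = 51/9949.
Target odds = 0.9/0.1 = 9.
Need L⁴ ≥ 9 ÷ (51/9949) = 29847/17.
6⁴ = 1296 < 29847/17 ≤ 2401 = 7⁴, so L = 7.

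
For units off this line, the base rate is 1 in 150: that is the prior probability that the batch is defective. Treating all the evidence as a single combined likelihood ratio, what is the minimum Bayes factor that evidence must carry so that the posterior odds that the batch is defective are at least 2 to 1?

298

Prior odds = (1/150)/(149/150) = 1/149.
Target odds = 2.
Required Bayes factor = 2 ÷ (1/149) = 298.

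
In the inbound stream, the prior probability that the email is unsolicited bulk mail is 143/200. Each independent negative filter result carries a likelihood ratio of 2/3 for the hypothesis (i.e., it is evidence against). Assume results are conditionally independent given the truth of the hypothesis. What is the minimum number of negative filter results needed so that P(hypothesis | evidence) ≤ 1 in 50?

12

Prior odds = 0.715/0.285 = 143/57.
Likelihood ratio per negative filter result = 2/3.
Target odds: 0.02 ÷ 0.98 = 1/49.
Need (143/57) × (2/3)ⁿ ≤ 1/49, i.e. (2/3)ⁿ ≤ 57/7007.
(2/3)¹¹ = 2048/177147 is still above 57/7007 but (2/3)¹² = 4096/531441 is at or below it, so n = 12.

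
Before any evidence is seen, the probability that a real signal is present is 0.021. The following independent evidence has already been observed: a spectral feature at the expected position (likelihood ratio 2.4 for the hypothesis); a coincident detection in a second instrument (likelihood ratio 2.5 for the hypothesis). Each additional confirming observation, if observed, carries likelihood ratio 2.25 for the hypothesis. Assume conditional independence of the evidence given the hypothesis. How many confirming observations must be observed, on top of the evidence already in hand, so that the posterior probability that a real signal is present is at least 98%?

8

Prior odds = 0.021/0.979 = 21/979.
Combined Bayes factor of the evidence already in hand = 2.4 × 2.5 = 6.
Odds after that evidence = (21/979) × 6 = 126/979.
Target odds = 0.98/0.02 = 49.
Need 2.25ⁿ ≥ 49 ÷ (126/979) = 6853/18.
2.25⁷ = 4782969/16384 falls short of 6853/18 but 2.25⁸ = 43046721/65536 reaches it, so n = 8.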